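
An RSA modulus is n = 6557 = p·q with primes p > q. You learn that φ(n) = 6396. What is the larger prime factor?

83

φ(n) = (p−1)(q−1) = n − (p+q) + 1, so p + q = 6557 − 6396 + 1 = 162.
p and q are the roots of t² − 162t + 6557 = 0.
Discriminant: 162² − 4·6557 = 26244 − 26228 = 16; √16 = 4.
q = (162 − 4)/2 = 79, p = (162 + 4)/2 = 83.
Check: 79 · 83 = 6557.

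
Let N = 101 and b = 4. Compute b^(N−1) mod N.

1

4^1 ≡ 4 (mod 101)
4^2 ≡ 4^2 = 16 ≡ 16 (mod 101)
4^4 ≡ 16^2 = 256 ≡ 54 (mod 101)
4^8 ≡ 54^2 = 2916 ≡ 88 (mod 101)
4^16 ≡ 88^2 = 7744 ≡ 68 (mod 101)
4^32 ≡ 68^2 = 4624 ≡ 79 (mod 101)
4^64 ≡ 79^2 = 6241 ≡ 80 (mod 101)
100 = 64 + 32 + 4 in binary powers of 2.
So 4^100 ≡ 80 · 79 · 54 ≡ 1 (mod 101).
Since the result is 1, base 4 gives no evidence that 101 is composite.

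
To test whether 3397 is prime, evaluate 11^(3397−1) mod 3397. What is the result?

699

11^1 ≡ 11 (mod 3397)
11^2 ≡ 11^2 = 121 ≡ 121 (mod 3397)
11^4 ≡ 121^2 = 14641 ≡ 1053 (mod 3397)
11^8 ≡ 1053^2 = 1108809 ≡ 1387 (mod 3397)
11^16 ≡ 1387^2 = 1923769 ≡ 1067 (mod 3397)
11^32 ≡ 1067^2 = 1138489 ≡ 494 (mod 3397)
11^64 ≡ 494^2 = 244036 ≡ 2849 (mod 3397)
11^128 ≡ 2849^2 = 8116801 ≡ 1368 (mod 3397)
11^256 ≡ 1368^2 = 1871424 ≡ 3074 (mod 3397)
11^512 ≡ 3074^2 = 9449476 ≡ 2419 (mod 3397)
11^1024 ≡ 2419^2 = 5851561 ≡ 1927 (mod 3397)
11^2048 ≡ 1927^2 = 3713329 ≡ 408 (mod 3397)
3396 = 2048 + 1024 + 256 + 64 + 4 in binary powers of 2.
So 11^3396 ≡ 408 · 1927 · 3074 · 2849 · 1053 ≡ 699 (mod 3397).
Since 699 ≠ 1, base 11 is a Fermat witness: 3397 is composite.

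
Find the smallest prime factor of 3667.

19

3667 is odd.
Digit sum 22, not divisible by 3.
Ends in 7: not divisible by 5.
7: 3667 = 7·523 + 6
11: 3667 = 11·333 + 4
13: 3667 = 13·282 + 1
17: 3667 = 17·215 + 12
19: 3667 = 19·193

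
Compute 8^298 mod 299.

8^1 ≡ 8 (mod 299)
8^2 ≡ 8^2 = 64 ≡ 64 (mod 299)
8^4 ≡ 64^2 = 4096 ≡ 209 (mod 299)
8^8 ≡ 209^2 = 43681 ≡ 27 (mod 299)
8^16 ≡ 27^2 = 729 ≡ 131 (mod 299)
8^32 ≡ 131^2 = 17161 ≡ 118 (mod 299)
8^64 ≡ 118^2 = 13924 ≡ 170 (mod 299)
8^128 ≡ 170^2 = 28900 ≡ 196 (mod 299)
8^256 ≡ 196^2 = 38416 ≡ 144 (mod 299)
298 = 256 + 32 + 8 + 2 in binary powers of 2.
So 8^298 ≡ 144 · 118 · 27 · 64 ≡ 77 (mod 299).
Since 77 ≠ 1, base 8 is a Fermat witness: 299 is composite.

77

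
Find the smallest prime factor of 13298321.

47

13298321 is odd.
Digit sum 29, not divisible by 3.
Ends in 1: not divisible by 5.
7: 13298321 = 7·1899760 + 1
11: 13298321 = 11·1208938 + 3
13: 13298321 = 13·1022947 + 10
17: 13298321 = 17·782254 + 3
19: 13298321 = 19·699911 + 12
23: 13298321 = 23·578187 + 20
29: 13298321 = 29·458562 + 23
31: 13298321 = 31·428978 + 3
37: 13298321 = 37·359414 + 3
41: 13298321 = 41·324349 + 12
43: 13298321 = 43·309263 + 12
47: 13298321 = 47·282943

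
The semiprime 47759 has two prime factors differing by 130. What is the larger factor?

Since p = q + 130, we have 47759 = q(q + 130), so q² + 130q − 47759 = 0.
Discriminant: 130² + 4·47759 = 16900 + 191036 = 207936; √207936 = 456.
q = (−130 + 456)/2 = 163, and p = q + 130 = 293.
Check: 163 · 293 = 47759.

293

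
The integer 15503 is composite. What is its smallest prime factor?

15503 is odd.
Digit sum 14, not divisible by 3.
Ends in 3: not divisible by 5.
7: 15503 = 7·2214 + 5
11: 15503 = 11·1409 + 4
13: 15503 = 13·1192 + 7
17: 15503 = 17·911 + 16
19: 15503 = 19·815 + 18
23: 15503 = 23·674 + 1
29: 15503 = 29·534 + 17
31: 15503 = 31·500 + 3
37: 15503 = 37·419

37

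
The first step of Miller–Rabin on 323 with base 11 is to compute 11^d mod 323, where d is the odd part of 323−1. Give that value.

45

323 − 1 = 322 = 2^1 · 161, so d = 161.
11^1 ≡ 11 (mod 323)
11^2 ≡ 11^2 = 121 ≡ 121 (mod 323)
11^4 ≡ 121^2 = 14641 ≡ 106 (mod 323)
11^8 ≡ 106^2 = 11236 ≡ 254 (mod 323)
11^16 ≡ 254^2 = 64516 ≡ 239 (mod 323)
11^32 ≡ 239^2 = 57121 ≡ 273 (mod 323)
11^64 ≡ 273^2 = 74529 ≡ 239 (mod 323)
11^128 ≡ 239^2 = 57121 ≡ 273 (mod 323)
161 = 128 + 32 + 1 in binary powers of 2.
So 11^161 ≡ 273 · 273 · 11 ≡ 45 (mod 323).
Squaring chain: 45; never reaches −1, so base 11 is a Miller–Rabin witness that 323 is composite.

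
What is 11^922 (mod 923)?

322

11^1 ≡ 11 (mod 923)
11^2 ≡ 11^2 = 121 ≡ 121 (mod 923)
11^4 ≡ 121^2 = 14641 ≡ 796 (mod 923)
11^8 ≡ 796^2 = 633616 ≡ 438 (mod 923)
11^16 ≡ 438^2 = 191844 ≡ 783 (mod 923)
11^32 ≡ 783^2 = 613089 ≡ 217 (mod 923)
11^64 ≡ 217^2 = 47089 ≡ 16 (mod 923)
11^128 ≡ 16^2 = 256 ≡ 256 (mod 923)
11^256 ≡ 256^2 = 65536 ≡ 3 (mod 923)
11^512 ≡ 3^2 = 9 ≡ 9 (mod 923)
922 = 512 + 256 + 128 + 16 + 8 + 2 in binary powers of 2.
So 11^922 ≡ 9 · 3 · 256 · 783 · 438 · 121 ≡ 322 (mod 923).
Since 322 ≠ 1, base 11 is a Fermat witness: 923 is composite.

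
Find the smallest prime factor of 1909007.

53

1909007 is odd.
Digit sum 26, not divisible by 3.
Ends in 7: not divisible by 5.
7: 1909007 = 7·272715 + 2
11: 1909007 = 11·173546 + 1
13: 1909007 = 13·146846 + 9
17: 1909007 = 17·112294 + 9
19: 1909007 = 19·100474 + 1
23: 1909007 = 23·83000 + 7
29: 1909007 = 29·65827 + 24
31: 1909007 = 31·61580 + 27
37: 1909007 = 37·51594 + 29
41: 1909007 = 41·46561 + 6
43: 1909007 = 43·44395 + 22
47: 1909007 = 47·40617 + 8
53: 1909007 = 53·36019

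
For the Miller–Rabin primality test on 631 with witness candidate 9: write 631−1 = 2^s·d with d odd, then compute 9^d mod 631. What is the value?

631 − 1 = 630 = 2^1 · 315, so d = 315.
9^1 ≡ 9 (mod 631)
9^2 ≡ 9^2 = 81 ≡ 81 (mod 631)
9^4 ≡ 81^2 = 6561 ≡ 251 (mod 631)
9^8 ≡ 251^2 = 63001 ≡ 532 (mod 631)
9^16 ≡ 532^2 = 283024 ≡ 336 (mod 631)
9^32 ≡ 336^2 = 112896 ≡ 578 (mod 631)
9^64 ≡ 578^2 = 334084 ≡ 285 (mod 631)
9^128 ≡ 285^2 = 81225 ≡ 457 (mod 631)
9^256 ≡ 457^2 = 208849 ≡ 619 (mod 631)
315 = 256 + 32 + 16 + 8 + 2 + 1 in binary powers of 2.
So 9^315 ≡ 619 · 578 · 336 · 532 · 81 · 9 ≡ 1 (mod 631).
Since 9^d ≡ 1 (mod 631), base 9 does not prove 631 composite.

1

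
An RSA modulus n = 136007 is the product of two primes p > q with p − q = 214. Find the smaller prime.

277

Since p = q + 214, we have 136007 = q(q + 214), so q² + 214q − 136007 = 0.
Discriminant: 214² + 4·136007 = 45796 + 544028 = 589824; √589824 = 768.
q = (−214 + 768)/2 = 277, and p = q + 214 = 491.
Check: 277 · 491 = 136007.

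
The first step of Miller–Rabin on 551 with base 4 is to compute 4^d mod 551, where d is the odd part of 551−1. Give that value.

551 − 1 = 550 = 2^1 · 275, so d = 275.
4^1 ≡ 4 (mod 551)
4^2 ≡ 4^2 = 16 ≡ 16 (mod 551)
4^4 ≡ 16^2 = 256 ≡ 256 (mod 551)
4^8 ≡ 256^2 = 65536 ≡ 518 (mod 551)
4^16 ≡ 518^2 = 268324 ≡ 538 (mod 551)
4^32 ≡ 538^2 = 289444 ≡ 169 (mod 551)
4^64 ≡ 169^2 = 28561 ≡ 460 (mod 551)
4^128 ≡ 460^2 = 211600 ≡ 16 (mod 551)
4^256 ≡ 16^2 = 256 ≡ 256 (mod 551)
275 = 256 + 16 + 2 + 1 in binary powers of 2.
So 4^275 ≡ 256 · 538 · 16 · 4 ≡ 245 (mod 551).
Squaring chain: 245; never reaches −1, so base 4 is a Miller–Rabin witness that 551 is composite.

245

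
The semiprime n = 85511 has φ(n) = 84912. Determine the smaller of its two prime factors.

233

φ(n) = (p−1)(q−1) = n − (p+q) + 1, so p + q = 85511 − 84912 + 1 = 600.
p and q are the roots of t² − 600t + 85511 = 0.
Discriminant: 600² − 4·85511 = 360000 − 342044 = 17956; √17956 = 134.
q = (600 − 134)/2 = 233, p = (600 + 134)/2 = 367.
Check: 233 · 367 = 85511.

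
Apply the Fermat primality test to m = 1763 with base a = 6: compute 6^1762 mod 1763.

6^1 ≡ 6 (mod 1763)
6^2 ≡ 6^2 = 36 ≡ 36 (mod 1763)
6^4 ≡ 36^2 = 1296 ≡ 1296 (mod 1763)
6^8 ≡ 1296^2 = 1679616 ≡ 1240 (mod 1763)
6^16 ≡ 1240^2 = 1537600 ≡ 264 (mod 1763)
6^32 ≡ 264^2 = 69696 ≡ 939 (mod 1763)
6^64 ≡ 939^2 = 881721 ≡ 221 (mod 1763)
6^128 ≡ 221^2 = 48841 ≡ 1240 (mod 1763)
6^256 ≡ 1240^2 = 1537600 ≡ 264 (mod 1763)
6^512 ≡ 264^2 = 69696 ≡ 939 (mod 1763)
6^1024 ≡ 939^2 = 881721 ≡ 221 (mod 1763)
1762 = 1024 + 512 + 128 + 64 + 32 + 2 in binary powers of 2.
So 6^1762 ≡ 221 · 939 · 1240 · 221 · 939 · 36 ≡ 651 (mod 1763).
Since 651 ≠ 1, base 6 is a Fermat witness: 1763 is composite.

651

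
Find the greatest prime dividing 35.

35 = 5 · 7
7 is prime.
So 35 = 5 · 7; the largest prime factor is 7.

7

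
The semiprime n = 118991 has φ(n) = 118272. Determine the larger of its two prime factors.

φ(n) = (p−1)(q−1) = n − (p+q) + 1, so p + q = 118991 − 118272 + 1 = 720.
p and q are the roots of t² − 720t + 118991 = 0.
Discriminant: 720² − 4·118991 = 518400 − 475964 = 42436; √42436 = 206.
q = (720 − 206)/2 = 257, p = (720 + 206)/2 = 463.
Check: 257 · 463 = 118991.

463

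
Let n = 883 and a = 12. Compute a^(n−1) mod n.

1

12^1 ≡ 12 (mod 883)
12^2 ≡ 12^2 = 144 ≡ 144 (mod 883)
12^4 ≡ 144^2 = 20736 ≡ 427 (mod 883)
12^8 ≡ 427^2 = 182329 ≡ 431 (mod 883)
12^16 ≡ 431^2 = 185761 ≡ 331 (mod 883)
12^32 ≡ 331^2 = 109561 ≡ 69 (mod 883)
12^64 ≡ 69^2 = 4761 ≡ 346 (mod 883)
12^128 ≡ 346^2 = 119716 ≡ 511 (mod 883)
12^256 ≡ 511^2 = 261121 ≡ 636 (mod 883)
12^512 ≡ 636^2 = 404496 ≡ 82 (mod 883)
882 = 512 + 256 + 64 + 32 + 16 + 2 in binary powers of 2.
So 12^882 ≡ 82 · 636 · 346 · 69 · 331 · 144 ≡ 1 (mod 883).
Since the result is 1, base 12 gives no evidence that 883 is composite.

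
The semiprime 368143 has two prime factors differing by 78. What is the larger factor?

Since p = q + 78, we have 368143 = q(q + 78), so q² + 78q − 368143 = 0.
Discriminant: 78² + 4·368143 = 6084 + 1472572 = 1478656; √1478656 = 1216.
q = (−78 + 1216)/2 = 569, and p = q + 78 = 647.
Check: 569 · 647 = 368143.

647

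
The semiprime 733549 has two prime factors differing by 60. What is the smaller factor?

827

Since p = q + 60, we have 733549 = q(q + 60), so q² + 60q − 733549 = 0.
Discriminant: 60² + 4·733549 = 3600 + 2934196 = 2937796; √2937796 = 1714.
q = (−60 + 1714)/2 = 827, and p = q + 60 = 887.
Check: 827 · 887 = 733549.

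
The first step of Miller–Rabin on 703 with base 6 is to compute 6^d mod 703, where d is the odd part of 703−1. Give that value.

703 − 1 = 702 = 2^1 · 351, so d = 351.
6^1 ≡ 6 (mod 703)
6^2 ≡ 6^2 = 36 ≡ 36 (mod 703)
6^4 ≡ 36^2 = 1296 ≡ 593 (mod 703)
6^8 ≡ 593^2 = 351649 ≡ 149 (mod 703)
6^16 ≡ 149^2 = 22201 ≡ 408 (mod 703)
6^32 ≡ 408^2 = 166464 ≡ 556 (mod 703)
6^64 ≡ 556^2 = 309136 ≡ 519 (mod 703)
6^128 ≡ 519^2 = 269361 ≡ 112 (mod 703)
6^256 ≡ 112^2 = 12544 ≡ 593 (mod 703)
351 = 256 + 64 + 16 + 8 + 4 + 2 + 1 in binary powers of 2.
So 6^351 ≡ 593 · 519 · 408 · 149 · 593 · 36 · 6 ≡ 438 (mod 703).
Squaring chain: 438; never reaches −1, so base 6 is a Miller–Rabin witness that 703 is composite.

438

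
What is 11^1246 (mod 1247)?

11^1 ≡ 11 (mod 1247)
11^2 ≡ 11^2 = 121 ≡ 121 (mod 1247)
11^4 ≡ 121^2 = 14641 ≡ 924 (mod 1247)
11^8 ≡ 924^2 = 853776 ≡ 828 (mod 1247)
11^16 ≡ 828^2 = 685584 ≡ 981 (mod 1247)
11^32 ≡ 981^2 = 962361 ≡ 924 (mod 1247)
11^64 ≡ 924^2 = 853776 ≡ 828 (mod 1247)
11^128 ≡ 828^2 = 685584 ≡ 981 (mod 1247)
11^256 ≡ 981^2 = 962361 ≡ 924 (mod 1247)
11^512 ≡ 924^2 = 853776 ≡ 828 (mod 1247)
11^1024 ≡ 828^2 = 685584 ≡ 981 (mod 1247)
1246 = 1024 + 128 + 64 + 16 + 8 + 4 + 2 in binary powers of 2.
So 11^1246 ≡ 981 · 981 · 828 · 981 · 828 · 924 · 121 ≡ 173 (mod 1247).
Since 173 ≠ 1, base 11 is a Fermat witness: 1247 is composite.

173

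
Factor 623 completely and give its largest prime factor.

623 = 7 · 89
89 is prime.
So 623 = 7 · 89; the largest prime factor is 89.

89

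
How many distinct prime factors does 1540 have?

1540 = 2^2 · 385
385 = 5 · 77
77 = 7 · 11
1540 = 2^2 · 5 · 7 · 11, which has 4 distinct prime factors.

4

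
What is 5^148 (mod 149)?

1

5^1 ≡ 5 (mod 149)
5^2 ≡ 5^2 = 25 ≡ 25 (mod 149)
5^4 ≡ 25^2 = 625 ≡ 29 (mod 149)
5^8 ≡ 29^2 = 841 ≡ 96 (mod 149)
5^16 ≡ 96^2 = 9216 ≡ 127 (mod 149)
5^32 ≡ 127^2 = 16129 ≡ 37 (mod 149)
5^64 ≡ 37^2 = 1369 ≡ 28 (mod 149)
5^128 ≡ 28^2 = 784 ≡ 39 (mod 149)
148 = 128 + 16 + 4 in binary powers of 2.
So 5^148 ≡ 39 · 127 · 29 ≡ 1 (mod 149).
Since the result is 1, base 5 gives no evidence that 149 is composite.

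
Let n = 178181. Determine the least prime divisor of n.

23

178181 is odd.
Digit sum 26, not divisible by 3.
Ends in 1: not divisible by 5.
7: 178181 = 7·25454 + 3
11: 178181 = 11·16198 + 3
13: 178181 = 13·13706 + 3
17: 178181 = 17·10481 + 4
19: 178181 = 19·9377 + 18
23: 178181 = 23·7747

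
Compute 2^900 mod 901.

611

2^1 ≡ 2 (mod 901)
2^2 ≡ 2^2 = 4 ≡ 4 (mod 901)
2^4 ≡ 4^2 = 16 ≡ 16 (mod 901)
2^8 ≡ 16^2 = 256 ≡ 256 (mod 901)
2^16 ≡ 256^2 = 65536 ≡ 664 (mod 901)
2^32 ≡ 664^2 = 440896 ≡ 307 (mod 901)
2^64 ≡ 307^2 = 94249 ≡ 545 (mod 901)
2^128 ≡ 545^2 = 297025 ≡ 596 (mod 901)
2^256 ≡ 596^2 = 355216 ≡ 222 (mod 901)
2^512 ≡ 222^2 = 49284 ≡ 630 (mod 901)
900 = 512 + 256 + 128 + 4 in binary powers of 2.
So 2^900 ≡ 630 · 222 · 596 · 16 ≡ 611 (mod 901).
Since 611 ≠ 1, base 2 is a Fermat witness: 901 is composite.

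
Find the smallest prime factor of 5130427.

5130427 is odd.
Digit sum 22, not divisible by 3.
Ends in 7: not divisible by 5.
7: 5130427 = 7·732918 + 1
11: 5130427 = 11·466402 + 5
13: 5130427 = 13·394648 + 3
17: 5130427 = 17·301789 + 14
19: 5130427 = 19·270022 + 9
23: 5130427 = 23·223062 + 1
29: 5130427 = 29·176911 + 8
31: 5130427 = 31·165497 + 20
37: 5130427 = 37·138660 + 7
41: 5130427 = 41·125132 + 15
43: 5130427 = 43·119312 + 11
47: 5130427 = 47·109158 + 1
53: 5130427 = 53·96800 + 27
59: 5130427 = 59·86956 + 23
61: 5130427 = 61·84105 + 22
67: 5130427 = 67·76573 + 36
71: 5130427 = 71·72259 + 38
73: 5130427 = 73·70279 + 60
79: 5130427 = 79·64942 + 9
83: 5130427 = 83·61812 + 31
89: 5130427 = 89·57645 + 22
97: 5130427 = 97·52891

97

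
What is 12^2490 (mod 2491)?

12^1 ≡ 12 (mod 2491)
12^2 ≡ 12^2 = 144 ≡ 144 (mod 2491)
12^4 ≡ 144^2 = 20736 ≡ 808 (mod 2491)
12^8 ≡ 808^2 = 652864 ≡ 222 (mod 2491)
12^16 ≡ 222^2 = 49284 ≡ 1955 (mod 2491)
12^32 ≡ 1955^2 = 3822025 ≡ 831 (mod 2491)
12^64 ≡ 831^2 = 690561 ≡ 554 (mod 2491)
12^128 ≡ 554^2 = 306916 ≡ 523 (mod 2491)
12^256 ≡ 523^2 = 273529 ≡ 2010 (mod 2491)
12^512 ≡ 2010^2 = 4040100 ≡ 2189 (mod 2491)
12^1024 ≡ 2189^2 = 4791721 ≡ 1528 (mod 2491)
12^2048 ≡ 1528^2 = 2334784 ≡ 717 (mod 2491)
2490 = 2048 + 256 + 128 + 32 + 16 + 8 + 2 in binary powers of 2.
So 12^2490 ≡ 717 · 2010 · 523 · 831 · 1955 · 222 · 144 ≡ 873 (mod 2491).
Since 873 ≠ 1, base 12 is a Fermat witness: 2491 is composite.

873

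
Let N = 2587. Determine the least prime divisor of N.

13

2587 is odd.
Digit sum 22, not divisible by 3.
Ends in 7: not divisible by 5.
7: 2587 = 7·369 + 4
11: 2587 = 11·235 + 2
13: 2587 = 13·199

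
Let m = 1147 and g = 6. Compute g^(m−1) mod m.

776

6^1 ≡ 6 (mod 1147)
6^2 ≡ 6^2 = 36 ≡ 36 (mod 1147)
6^4 ≡ 36^2 = 1296 ≡ 149 (mod 1147)
6^8 ≡ 149^2 = 22201 ≡ 408 (mod 1147)
6^16 ≡ 408^2 = 166464 ≡ 149 (mod 1147)
6^32 ≡ 149^2 = 22201 ≡ 408 (mod 1147)
6^64 ≡ 408^2 = 166464 ≡ 149 (mod 1147)
6^128 ≡ 149^2 = 22201 ≡ 408 (mod 1147)
6^256 ≡ 408^2 = 166464 ≡ 149 (mod 1147)
6^512 ≡ 149^2 = 22201 ≡ 408 (mod 1147)
6^1024 ≡ 408^2 = 166464 ≡ 149 (mod 1147)
1146 = 1024 + 64 + 32 + 16 + 8 + 2 in binary powers of 2.
So 6^1146 ≡ 149 · 149 · 408 · 149 · 408 · 36 ≡ 776 (mod 1147).
Since 776 ≠ 1, base 6 is a Fermat witness: 1147 is composite.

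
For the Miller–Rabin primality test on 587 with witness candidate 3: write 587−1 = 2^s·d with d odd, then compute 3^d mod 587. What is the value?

1

587 − 1 = 586 = 2^1 · 293, so d = 293.
3^1 ≡ 3 (mod 587)
3^2 ≡ 3^2 = 9 ≡ 9 (mod 587)
3^4 ≡ 9^2 = 81 ≡ 81 (mod 587)
3^8 ≡ 81^2 = 6561 ≡ 104 (mod 587)
3^16 ≡ 104^2 = 10816 ≡ 250 (mod 587)
3^32 ≡ 250^2 = 62500 ≡ 278 (mod 587)
3^64 ≡ 278^2 = 77284 ≡ 387 (mod 587)
3^128 ≡ 387^2 = 149769 ≡ 84 (mod 587)
3^256 ≡ 84^2 = 7056 ≡ 12 (mod 587)
293 = 256 + 32 + 4 + 1 in binary powers of 2.
So 3^293 ≡ 12 · 278 · 81 · 3 ≡ 1 (mod 587).
Since 3^d ≡ 1 (mod 587), base 3 does not prove 587 composite.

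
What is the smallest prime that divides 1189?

29

1189 is odd.
Digit sum 19, not divisible by 3.
Ends in 9: not divisible by 5.
7: 1189 = 7·169 + 6
11: 1189 = 11·108 + 1
13: 1189 = 13·91 + 6
17: 1189 = 17·69 + 16
19: 1189 = 19·62 + 11
23: 1189 = 23·51 + 16
29: 1189 = 29·41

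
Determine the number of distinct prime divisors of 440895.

440895 = 3 · 146965
146965 = 5 · 29393
29393 = 7 · 4199
4199 = 13 · 323
323 = 17 · 19
440895 = 3 · 5 · 7 · 13 · 17 · 19, which has 6 distinct prime factors.

6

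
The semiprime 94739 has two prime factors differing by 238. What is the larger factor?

Since p = q + 238, we have 94739 = q(q + 238), so q² + 238q − 94739 = 0.
Discriminant: 238² + 4·94739 = 56644 + 378956 = 435600; √435600 = 660.
q = (−238 + 660)/2 = 211, and p = q + 238 = 449.
Check: 211 · 449 = 94739.

449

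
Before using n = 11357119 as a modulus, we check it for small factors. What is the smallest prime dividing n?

79

11357119 is odd.
Digit sum 28, not divisible by 3.
Ends in 9: not divisible by 5.
7: 11357119 = 7·1622445 + 4
11: 11357119 = 11·1032465 + 4
13: 11357119 = 13·873624 + 7
17: 11357119 = 17·668065 + 14
19: 11357119 = 19·597743 + 2
23: 11357119 = 23·493787 + 18
29: 11357119 = 29·391624 + 23
31: 11357119 = 31·366358 + 21
37: 11357119 = 37·306949 + 6
41: 11357119 = 41·277002 + 37
43: 11357119 = 43·264119 + 2
47: 11357119 = 47·241640 + 39
53: 11357119 = 53·214285 + 14
59: 11357119 = 59·192493 + 32
61: 11357119 = 61·186182 + 17
67: 11357119 = 67·169509 + 16
71: 11357119 = 71·159959 + 30
73: 11357119 = 73·155576 + 71
79: 11357119 = 79·143761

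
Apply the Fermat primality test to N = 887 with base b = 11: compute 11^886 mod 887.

1

11^1 ≡ 11 (mod 887)
11^2 ≡ 11^2 = 121 ≡ 121 (mod 887)
11^4 ≡ 121^2 = 14641 ≡ 449 (mod 887)
11^8 ≡ 449^2 = 201601 ≡ 252 (mod 887)
11^16 ≡ 252^2 = 63504 ≡ 527 (mod 887)
11^32 ≡ 527^2 = 277729 ≡ 98 (mod 887)
11^64 ≡ 98^2 = 9604 ≡ 734 (mod 887)
11^128 ≡ 734^2 = 538756 ≡ 347 (mod 887)
11^256 ≡ 347^2 = 120409 ≡ 664 (mod 887)
11^512 ≡ 664^2 = 440896 ≡ 57 (mod 887)
886 = 512 + 256 + 64 + 32 + 16 + 4 + 2 in binary powers of 2.
So 11^886 ≡ 57 · 664 · 734 · 98 · 527 · 449 · 121 ≡ 1 (mod 887).
Since the result is 1, base 11 gives no evidence that 887 is composite.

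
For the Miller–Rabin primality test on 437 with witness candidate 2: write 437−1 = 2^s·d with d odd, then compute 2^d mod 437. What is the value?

437 − 1 = 436 = 2^2 · 109, so d = 109.
2^1 ≡ 2 (mod 437)
2^2 ≡ 2^2 = 4 ≡ 4 (mod 437)
2^4 ≡ 4^2 = 16 ≡ 16 (mod 437)
2^8 ≡ 16^2 = 256 ≡ 256 (mod 437)
2^16 ≡ 256^2 = 65536 ≡ 423 (mod 437)
2^32 ≡ 423^2 = 178929 ≡ 196 (mod 437)
2^64 ≡ 196^2 = 38416 ≡ 397 (mod 437)
109 = 64 + 32 + 8 + 4 + 1 in binary powers of 2.
So 2^109 ≡ 397 · 196 · 256 · 16 · 2 ≡ 173 (mod 437).
Squaring chain: 173 → 213; never reaches −1, so base 2 is a Miller–Rabin witness that 437 is composite.

173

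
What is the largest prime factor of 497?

497 = 7 · 71
71 is prime.
So 497 = 7 · 71; the largest prime factor is 71.

71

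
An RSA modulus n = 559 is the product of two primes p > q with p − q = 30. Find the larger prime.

43

Since p = q + 30, we have 559 = q(q + 30), so q² + 30q − 559 = 0.
Discriminant: 30² + 4·559 = 900 + 2236 = 3136; √3136 = 56.
q = (−30 + 56)/2 = 13, and p = q + 30 = 43.
Check: 13 · 43 = 559.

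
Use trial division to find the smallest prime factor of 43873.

73

43873 is odd.
Digit sum 25, not divisible by 3.
Ends in 3: not divisible by 5.
7: 43873 = 7·6267 + 4
11: 43873 = 11·3988 + 5
13: 43873 = 13·3374 + 11
17: 43873 = 17·2580 + 13
19: 43873 = 19·2309 + 2
23: 43873 = 23·1907 + 12
29: 43873 = 29·1512 + 25
31: 43873 = 31·1415 + 8
37: 43873 = 37·1185 + 28
41: 43873 = 41·1070 + 3
43: 43873 = 43·1020 + 13
47: 43873 = 47·933 + 22
53: 43873 = 53·827 + 42
59: 43873 = 59·743 + 36
61: 43873 = 61·719 + 14
67: 43873 = 67·654 + 55
71: 43873 = 71·617 + 66
73: 43873 = 73·601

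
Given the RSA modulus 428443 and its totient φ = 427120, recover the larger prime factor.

761

φ(n) = (p−1)(q−1) = n − (p+q) + 1, so p + q = 428443 − 427120 + 1 = 1324.
p and q are the roots of t² − 1324t + 428443 = 0.
Discriminant: 1324² − 4·428443 = 1752976 − 1713772 = 39204; √39204 = 198.
q = (1324 − 198)/2 = 563, p = (1324 + 198)/2 = 761.
Check: 563 · 761 = 428443.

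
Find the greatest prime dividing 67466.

79

67466 = 2 · 33733
33733 = 7 · 4819
4819 = 61 · 79
79 is prime.
So 67466 = 2 · 7 · 61 · 79; the largest prime factor is 79.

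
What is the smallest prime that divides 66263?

66263 is odd.
Digit sum 23, not divisible by 3.
Ends in 3: not divisible by 5.
7: 66263 = 7·9466 + 1
11: 66263 = 11·6023 + 10
13: 66263 = 13·5097 + 2
17: 66263 = 17·3897 + 14
19: 66263 = 19·3487 + 10
23: 66263 = 23·2881

23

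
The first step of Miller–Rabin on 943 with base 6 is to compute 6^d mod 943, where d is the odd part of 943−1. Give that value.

177

943 − 1 = 942 = 2^1 · 471, so d = 471.
6^1 ≡ 6 (mod 943)
6^2 ≡ 6^2 = 36 ≡ 36 (mod 943)
6^4 ≡ 36^2 = 1296 ≡ 353 (mod 943)
6^8 ≡ 353^2 = 124609 ≡ 133 (mod 943)
6^16 ≡ 133^2 = 17689 ≡ 715 (mod 943)
6^32 ≡ 715^2 = 511225 ≡ 119 (mod 943)
6^64 ≡ 119^2 = 14161 ≡ 16 (mod 943)
6^128 ≡ 16^2 = 256 ≡ 256 (mod 943)
6^256 ≡ 256^2 = 65536 ≡ 469 (mod 943)
471 = 256 + 128 + 64 + 16 + 4 + 2 + 1 in binary powers of 2.
So 6^471 ≡ 469 · 256 · 16 · 715 · 353 · 36 · 6 ≡ 177 (mod 943).
Squaring chain: 177; never reaches −1, so base 6 is a Miller–Rabin witness that 943 is composite.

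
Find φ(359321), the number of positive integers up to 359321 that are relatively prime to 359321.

340560

Factor: 359321 = 31 · 67 · 173.
φ(359321) = (31−1) · (67−1) · (173−1) = 30 · 66 · 172 = 340560.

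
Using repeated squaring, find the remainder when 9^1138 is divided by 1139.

9^1 ≡ 9 (mod 1139)
9^2 ≡ 9^2 = 81 ≡ 81 (mod 1139)
9^4 ≡ 81^2 = 6561 ≡ 866 (mod 1139)
9^8 ≡ 866^2 = 749956 ≡ 494 (mod 1139)
9^16 ≡ 494^2 = 244036 ≡ 290 (mod 1139)
9^32 ≡ 290^2 = 84100 ≡ 953 (mod 1139)
9^64 ≡ 953^2 = 908209 ≡ 426 (mod 1139)
9^128 ≡ 426^2 = 181476 ≡ 375 (mod 1139)
9^256 ≡ 375^2 = 140625 ≡ 528 (mod 1139)
9^512 ≡ 528^2 = 278784 ≡ 868 (mod 1139)
9^1024 ≡ 868^2 = 753424 ≡ 545 (mod 1139)
1138 = 1024 + 64 + 32 + 16 + 2 in binary powers of 2.
So 9^1138 ≡ 545 · 426 · 953 · 290 · 81 ≡ 625 (mod 1139).
Since 625 ≠ 1, base 9 is a Fermat witness: 1139 is composite.

625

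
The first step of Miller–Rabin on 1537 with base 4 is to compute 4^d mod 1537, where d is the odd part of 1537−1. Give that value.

1537 − 1 = 1536 = 2^9 · 3, so d = 3.
4^1 ≡ 4 (mod 1537)
4^2 ≡ 4^2 = 16 ≡ 16 (mod 1537)
3 = 2 + 1 in binary powers of 2.
So 4^3 ≡ 16 · 4 ≡ 64 (mod 1537).
Squaring chain: 64 → 1022 → 861 → 487 → 471 → 513 → 342 → 152 → 49; never reaches −1, so base 4 is a Miller–Rabin witness that 1537 is composite.

64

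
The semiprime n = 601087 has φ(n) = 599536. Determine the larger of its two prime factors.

φ(n) = (p−1)(q−1) = n − (p+q) + 1, so p + q = 601087 − 599536 + 1 = 1552.
p and q are the roots of t² − 1552t + 601087 = 0.
Discriminant: 1552² − 4·601087 = 2408704 − 2404348 = 4356; √4356 = 66.
q = (1552 − 66)/2 = 743, p = (1552 + 66)/2 = 809.
Check: 743 · 809 = 601087.

809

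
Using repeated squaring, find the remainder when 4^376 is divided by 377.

165

4^1 ≡ 4 (mod 377)
4^2 ≡ 4^2 = 16 ≡ 16 (mod 377)
4^4 ≡ 16^2 = 256 ≡ 256 (mod 377)
4^8 ≡ 256^2 = 65536 ≡ 315 (mod 377)
4^16 ≡ 315^2 = 99225 ≡ 74 (mod 377)
4^32 ≡ 74^2 = 5476 ≡ 198 (mod 377)
4^64 ≡ 198^2 = 39204 ≡ 373 (mod 377)
4^128 ≡ 373^2 = 139129 ≡ 16 (mod 377)
4^256 ≡ 16^2 = 256 ≡ 256 (mod 377)
376 = 256 + 64 + 32 + 16 + 8 in binary powers of 2.
So 4^376 ≡ 256 · 373 · 198 · 74 · 315 ≡ 165 (mod 377).
Since 165 ≠ 1, base 4 is a Fermat witness: 377 is composite.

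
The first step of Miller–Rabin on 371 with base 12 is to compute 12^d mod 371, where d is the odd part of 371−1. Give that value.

371 − 1 = 370 = 2^1 · 185, so d = 185.
12^1 ≡ 12 (mod 371)
12^2 ≡ 12^2 = 144 ≡ 144 (mod 371)
12^4 ≡ 144^2 = 20736 ≡ 331 (mod 371)
12^8 ≡ 331^2 = 109561 ≡ 116 (mod 371)
12^16 ≡ 116^2 = 13456 ≡ 100 (mod 371)
12^32 ≡ 100^2 = 10000 ≡ 354 (mod 371)
12^64 ≡ 354^2 = 125316 ≡ 289 (mod 371)
12^128 ≡ 289^2 = 83521 ≡ 46 (mod 371)
185 = 128 + 32 + 16 + 8 + 1 in binary powers of 2.
So 12^185 ≡ 46 · 354 · 100 · 116 · 12 ≡ 339 (mod 371).
Squaring chain: 339; never reaches −1, so base 12 is a Miller–Rabin witness that 371 is composite.

339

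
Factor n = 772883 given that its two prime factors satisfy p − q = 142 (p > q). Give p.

953

Since p = q + 142, we have 772883 = q(q + 142), so q² + 142q − 772883 = 0.
Discriminant: 142² + 4·772883 = 20164 + 3091532 = 3111696; √3111696 = 1764.
q = (−142 + 1764)/2 = 811, and p = q + 142 = 953.
Check: 811 · 953 = 772883.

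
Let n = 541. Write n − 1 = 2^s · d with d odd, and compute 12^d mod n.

540

541 − 1 = 540 = 2^2 · 135, so d = 135.
12^1 ≡ 12 (mod 541)
12^2 ≡ 12^2 = 144 ≡ 144 (mod 541)
12^4 ≡ 144^2 = 20736 ≡ 178 (mod 541)
12^8 ≡ 178^2 = 31684 ≡ 306 (mod 541)
12^16 ≡ 306^2 = 93636 ≡ 43 (mod 541)
12^32 ≡ 43^2 = 1849 ≡ 226 (mod 541)
12^64 ≡ 226^2 = 51076 ≡ 222 (mod 541)
12^128 ≡ 222^2 = 49284 ≡ 53 (mod 541)
135 = 128 + 4 + 2 + 1 in binary powers of 2.
So 12^135 ≡ 53 · 178 · 144 · 12 ≡ 540 (mod 541).
Since 12^d ≡ 540 (mod 541), base 12 does not prove 541 composite.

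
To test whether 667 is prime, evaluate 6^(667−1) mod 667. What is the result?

81

6^1 ≡ 6 (mod 667)
6^2 ≡ 6^2 = 36 ≡ 36 (mod 667)
6^4 ≡ 36^2 = 1296 ≡ 629 (mod 667)
6^8 ≡ 629^2 = 395641 ≡ 110 (mod 667)
6^16 ≡ 110^2 = 12100 ≡ 94 (mod 667)
6^32 ≡ 94^2 = 8836 ≡ 165 (mod 667)
6^64 ≡ 165^2 = 27225 ≡ 545 (mod 667)
6^128 ≡ 545^2 = 297025 ≡ 210 (mod 667)
6^256 ≡ 210^2 = 44100 ≡ 78 (mod 667)
6^512 ≡ 78^2 = 6084 ≡ 81 (mod 667)
666 = 512 + 128 + 16 + 8 + 2 in binary powers of 2.
So 6^666 ≡ 81 · 210 · 94 · 110 · 36 ≡ 81 (mod 667).
Since 81 ≠ 1, base 6 is a Fermat witness: 667 is composite.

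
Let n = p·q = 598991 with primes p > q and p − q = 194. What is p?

877

Since p = q + 194, we have 598991 = q(q + 194), so q² + 194q − 598991 = 0.
Discriminant: 194² + 4·598991 = 37636 + 2395964 = 2433600; √2433600 = 1560.
q = (−194 + 1560)/2 = 683, and p = q + 194 = 877.
Check: 683 · 877 = 598991.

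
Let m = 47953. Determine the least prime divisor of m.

79

47953 is odd.
Digit sum 28, not divisible by 3.
Ends in 3: not divisible by 5.
7: 47953 = 7·6850 + 3
11: 47953 = 11·4359 + 4
13: 47953 = 13·3688 + 9
17: 47953 = 17·2820 + 13
19: 47953 = 19·2523 + 16
23: 47953 = 23·2084 + 21
29: 47953 = 29·1653 + 16
31: 47953 = 31·1546 + 27
37: 47953 = 37·1296 + 1
41: 47953 = 41·1169 + 24
43: 47953 = 43·1115 + 8
47: 47953 = 47·1020 + 13
53: 47953 = 53·904 + 41
59: 47953 = 59·812 + 45
61: 47953 = 61·786 + 7
67: 47953 = 67·715 + 48
71: 47953 = 71·675 + 28
73: 47953 = 73·656 + 65
79: 47953 = 79·607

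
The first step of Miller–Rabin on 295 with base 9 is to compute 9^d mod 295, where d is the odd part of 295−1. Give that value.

199

295 − 1 = 294 = 2^1 · 147, so d = 147.
9^1 ≡ 9 (mod 295)
9^2 ≡ 9^2 = 81 ≡ 81 (mod 295)
9^4 ≡ 81^2 = 6561 ≡ 71 (mod 295)
9^8 ≡ 71^2 = 5041 ≡ 26 (mod 295)
9^16 ≡ 26^2 = 676 ≡ 86 (mod 295)
9^32 ≡ 86^2 = 7396 ≡ 21 (mod 295)
9^64 ≡ 21^2 = 441 ≡ 146 (mod 295)
9^128 ≡ 146^2 = 21316 ≡ 76 (mod 295)
147 = 128 + 16 + 2 + 1 in binary powers of 2.
So 9^147 ≡ 76 · 86 · 81 · 9 ≡ 199 (mod 295).
Squaring chain: 199; never reaches −1, so base 9 is a Miller–Rabin witness that 295 is composite.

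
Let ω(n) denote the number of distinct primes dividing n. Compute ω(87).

87 = 3 · 29
87 = 3 · 29, which has 2 distinct prime factors.

2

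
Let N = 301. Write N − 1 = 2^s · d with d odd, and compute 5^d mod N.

301 − 1 = 300 = 2^2 · 75, so d = 75.
5^1 ≡ 5 (mod 301)
5^2 ≡ 5^2 = 25 ≡ 25 (mod 301)
5^4 ≡ 25^2 = 625 ≡ 23 (mod 301)
5^8 ≡ 23^2 = 529 ≡ 228 (mod 301)
5^16 ≡ 228^2 = 51984 ≡ 212 (mod 301)
5^32 ≡ 212^2 = 44944 ≡ 95 (mod 301)
5^64 ≡ 95^2 = 9025 ≡ 296 (mod 301)
75 = 64 + 8 + 2 + 1 in binary powers of 2.
So 5^75 ≡ 296 · 228 · 25 · 5 ≡ 174 (mod 301).
Squaring chain: 174 → 176; never reaches −1, so base 5 is a Miller–Rabin witness that 301 is composite.

174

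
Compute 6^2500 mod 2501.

1721

6^1 ≡ 6 (mod 2501)
6^2 ≡ 6^2 = 36 ≡ 36 (mod 2501)
6^4 ≡ 36^2 = 1296 ≡ 1296 (mod 2501)
6^8 ≡ 1296^2 = 1679616 ≡ 1445 (mod 2501)
6^16 ≡ 1445^2 = 2088025 ≡ 2191 (mod 2501)
6^32 ≡ 2191^2 = 4800481 ≡ 1062 (mod 2501)
6^64 ≡ 1062^2 = 1127844 ≡ 2394 (mod 2501)
6^128 ≡ 2394^2 = 5731236 ≡ 1445 (mod 2501)
6^256 ≡ 1445^2 = 2088025 ≡ 2191 (mod 2501)
6^512 ≡ 2191^2 = 4800481 ≡ 1062 (mod 2501)
6^1024 ≡ 1062^2 = 1127844 ≡ 2394 (mod 2501)
6^2048 ≡ 2394^2 = 5731236 ≡ 1445 (mod 2501)
2500 = 2048 + 256 + 128 + 64 + 4 in binary powers of 2.
So 6^2500 ≡ 1445 · 2191 · 1445 · 2394 · 1296 ≡ 1721 (mod 2501).
Since 1721 ≠ 1, base 6 is a Fermat witness: 2501 is composite.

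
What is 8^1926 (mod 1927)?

8^1 ≡ 8 (mod 1927)
8^2 ≡ 8^2 = 64 ≡ 64 (mod 1927)
8^4 ≡ 64^2 = 4096 ≡ 242 (mod 1927)
8^8 ≡ 242^2 = 58564 ≡ 754 (mod 1927)
8^16 ≡ 754^2 = 568516 ≡ 51 (mod 1927)
8^32 ≡ 51^2 = 2601 ≡ 674 (mod 1927)
8^64 ≡ 674^2 = 454276 ≡ 1431 (mod 1927)
8^128 ≡ 1431^2 = 2047761 ≡ 1287 (mod 1927)
8^256 ≡ 1287^2 = 1656369 ≡ 1076 (mod 1927)
8^512 ≡ 1076^2 = 1157776 ≡ 1576 (mod 1927)
8^1024 ≡ 1576^2 = 2483776 ≡ 1800 (mod 1927)
1926 = 1024 + 512 + 256 + 128 + 4 + 2 in binary powers of 2.
So 8^1926 ≡ 1800 · 1576 · 1076 · 1287 · 242 · 64 ≡ 1630 (mod 1927).
Since 1630 ≠ 1, base 8 is a Fermat witness: 1927 is composite.

1630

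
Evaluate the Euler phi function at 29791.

28830

Factor: 29791 = 31^3.
φ(29791) = 31^2·(31−1) = 28830.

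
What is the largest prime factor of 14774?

14774 = 2 · 7387
7387 = 83 · 89
89 is prime.
So 14774 = 2 · 83 · 89; the largest prime factor is 89.

89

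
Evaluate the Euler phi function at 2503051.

2447328

Factor: 2503051 = 107 · 149 · 157.
φ(2503051) = (107−1) · (149−1) · (157−1) = 106 · 148 · 156 = 2447328.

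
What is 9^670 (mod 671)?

1

9^1 ≡ 9 (mod 671)
9^2 ≡ 9^2 = 81 ≡ 81 (mod 671)
9^4 ≡ 81^2 = 6561 ≡ 522 (mod 671)
9^8 ≡ 522^2 = 272484 ≡ 58 (mod 671)
9^16 ≡ 58^2 = 3364 ≡ 9 (mod 671)
9^32 ≡ 9^2 = 81 ≡ 81 (mod 671)
9^64 ≡ 81^2 = 6561 ≡ 522 (mod 671)
9^128 ≡ 522^2 = 272484 ≡ 58 (mod 671)
9^256 ≡ 58^2 = 3364 ≡ 9 (mod 671)
9^512 ≡ 9^2 = 81 ≡ 81 (mod 671)
670 = 512 + 128 + 16 + 8 + 4 + 2 in binary powers of 2.
So 9^670 ≡ 81 · 58 · 9 · 58 · 522 · 81 ≡ 1 (mod 671).
Since the result is 1, base 9 gives no evidence that 671 is composite.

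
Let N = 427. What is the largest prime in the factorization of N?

427 = 7 · 61
61 is prime.
So 427 = 7 · 61; the largest prime factor is 61.

61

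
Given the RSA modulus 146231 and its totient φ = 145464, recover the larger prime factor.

φ(n) = (p−1)(q−1) = n − (p+q) + 1, so p + q = 146231 − 145464 + 1 = 768.
p and q are the roots of t² − 768t + 146231 = 0.
Discriminant: 768² − 4·146231 = 589824 − 584924 = 4900; √4900 = 70.
q = (768 − 70)/2 = 349, p = (768 + 70)/2 = 419.
Check: 349 · 419 = 146231.

419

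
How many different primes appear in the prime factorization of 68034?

68034 = 2 · 34017
34017 = 3 · 11339
11339 = 17 · 667
667 = 23 · 29
68034 = 2 · 3 · 17 · 23 · 29, which has 5 distinct prime factors.

5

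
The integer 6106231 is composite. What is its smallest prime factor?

6106231 is odd.
Digit sum 19, not divisible by 3.
Ends in 1: not divisible by 5.
7: 6106231 = 7·872318 + 5
11: 6106231 = 11·555111 + 10
13: 6106231 = 13·469710 + 1
17: 6106231 = 17·359190 + 1
19: 6106231 = 19·321380 + 11
23: 6106231 = 23·265488 + 7
29: 6106231 = 29·210559 + 20
31: 6106231 = 31·196975 + 6
37: 6106231 = 37·165033 + 10
41: 6106231 = 41·148932 + 19
43: 6106231 = 43·142005 + 16
47: 6106231 = 47·129919 + 38
53: 6106231 = 53·115211 + 48
59: 6106231 = 59·103495 + 26
61: 6106231 = 61·100102 + 9
67: 6106231 = 67·91137 + 52
71: 6106231 = 71·86003 + 18
73: 6106231 = 73·83647

73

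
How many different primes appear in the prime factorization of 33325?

33325 = 5^2 · 1333
1333 = 31 · 43
33325 = 5^2 · 31 · 43, which has 3 distinct prime factors.

3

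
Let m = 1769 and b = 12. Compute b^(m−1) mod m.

1306

12^1 ≡ 12 (mod 1769)
12^2 ≡ 12^2 = 144 ≡ 144 (mod 1769)
12^4 ≡ 144^2 = 20736 ≡ 1277 (mod 1769)
12^8 ≡ 1277^2 = 1630729 ≡ 1480 (mod 1769)
12^16 ≡ 1480^2 = 2190400 ≡ 378 (mod 1769)
12^32 ≡ 378^2 = 142884 ≡ 1364 (mod 1769)
12^64 ≡ 1364^2 = 1860496 ≡ 1277 (mod 1769)
12^128 ≡ 1277^2 = 1630729 ≡ 1480 (mod 1769)
12^256 ≡ 1480^2 = 2190400 ≡ 378 (mod 1769)
12^512 ≡ 378^2 = 142884 ≡ 1364 (mod 1769)
12^1024 ≡ 1364^2 = 1860496 ≡ 1277 (mod 1769)
1768 = 1024 + 512 + 128 + 64 + 32 + 8 in binary powers of 2.
So 12^1768 ≡ 1277 · 1364 · 1480 · 1277 · 1364 · 1480 ≡ 1306 (mod 1769).
Since 1306 ≠ 1, base 12 is a Fermat witness: 1769 is composite.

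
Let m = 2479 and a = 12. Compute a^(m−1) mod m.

12^1 ≡ 12 (mod 2479)
12^2 ≡ 12^2 = 144 ≡ 144 (mod 2479)
12^4 ≡ 144^2 = 20736 ≡ 904 (mod 2479)
12^8 ≡ 904^2 = 817216 ≡ 1625 (mod 2479)
12^16 ≡ 1625^2 = 2640625 ≡ 490 (mod 2479)
12^32 ≡ 490^2 = 240100 ≡ 2116 (mod 2479)
12^64 ≡ 2116^2 = 4477456 ≡ 382 (mod 2479)
12^128 ≡ 382^2 = 145924 ≡ 2142 (mod 2479)
12^256 ≡ 2142^2 = 4588164 ≡ 2014 (mod 2479)
12^512 ≡ 2014^2 = 4056196 ≡ 552 (mod 2479)
12^1024 ≡ 552^2 = 304704 ≡ 2266 (mod 2479)
12^2048 ≡ 2266^2 = 5134756 ≡ 747 (mod 2479)
2478 = 2048 + 256 + 128 + 32 + 8 + 4 + 2 in binary powers of 2.
So 12^2478 ≡ 747 · 2014 · 2142 · 2116 · 1625 · 904 · 144 ≡ 2024 (mod 2479).
Since 2024 ≠ 1, base 12 is a Fermat witness: 2479 is composite.

2024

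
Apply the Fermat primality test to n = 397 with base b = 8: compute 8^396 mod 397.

8^1 ≡ 8 (mod 397)
8^2 ≡ 8^2 = 64 ≡ 64 (mod 397)
8^4 ≡ 64^2 = 4096 ≡ 126 (mod 397)
8^8 ≡ 126^2 = 15876 ≡ 393 (mod 397)
8^16 ≡ 393^2 = 154449 ≡ 16 (mod 397)
8^32 ≡ 16^2 = 256 ≡ 256 (mod 397)
8^64 ≡ 256^2 = 65536 ≡ 31 (mod 397)
8^128 ≡ 31^2 = 961 ≡ 167 (mod 397)
8^256 ≡ 167^2 = 27889 ≡ 99 (mod 397)
396 = 256 + 128 + 8 + 4 in binary powers of 2.
So 8^396 ≡ 99 · 167 · 393 · 126 ≡ 1 (mod 397).
Since the result is 1, base 8 gives no evidence that 397 is composite.

1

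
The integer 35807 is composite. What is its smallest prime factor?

61

35807 is odd.
Digit sum 23, not divisible by 3.
Ends in 7: not divisible by 5.
7: 35807 = 7·5115 + 2
11: 35807 = 11·3255 + 2
13: 35807 = 13·2754 + 5
17: 35807 = 17·2106 + 5
19: 35807 = 19·1884 + 11
23: 35807 = 23·1556 + 19
29: 35807 = 29·1234 + 21
31: 35807 = 31·1155 + 2
37: 35807 = 37·967 + 28
41: 35807 = 41·873 + 14
43: 35807 = 43·832 + 31
47: 35807 = 47·761 + 40
53: 35807 = 53·675 + 32
59: 35807 = 59·606 + 53
61: 35807 = 61·587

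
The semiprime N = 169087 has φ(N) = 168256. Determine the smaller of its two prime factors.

φ(n) = (p−1)(q−1) = n − (p+q) + 1, so p + q = 169087 − 168256 + 1 = 832.
p and q are the roots of t² − 832t + 169087 = 0.
Discriminant: 832² − 4·169087 = 692224 − 676348 = 15876; √15876 = 126.
q = (832 − 126)/2 = 353, p = (832 + 126)/2 = 479.
Check: 353 · 479 = 169087.

353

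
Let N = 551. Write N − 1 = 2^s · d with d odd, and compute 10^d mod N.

551 − 1 = 550 = 2^1 · 275, so d = 275.
10^1 ≡ 10 (mod 551)
10^2 ≡ 10^2 = 100 ≡ 100 (mod 551)
10^4 ≡ 100^2 = 10000 ≡ 82 (mod 551)
10^8 ≡ 82^2 = 6724 ≡ 112 (mod 551)
10^16 ≡ 112^2 = 12544 ≡ 422 (mod 551)
10^32 ≡ 422^2 = 178084 ≡ 111 (mod 551)
10^64 ≡ 111^2 = 12321 ≡ 199 (mod 551)
10^128 ≡ 199^2 = 39601 ≡ 480 (mod 551)
10^256 ≡ 480^2 = 230400 ≡ 82 (mod 551)
275 = 256 + 16 + 2 + 1 in binary powers of 2.
So 10^275 ≡ 82 · 422 · 100 · 10 ≡ 98 (mod 551).
Squaring chain: 98; never reaches −1, so base 10 is a Miller–Rabin witness that 551 is composite.

98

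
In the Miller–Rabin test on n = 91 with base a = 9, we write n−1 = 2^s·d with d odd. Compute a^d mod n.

91 − 1 = 90 = 2^1 · 45, so d = 45.
9^1 ≡ 9 (mod 91)
9^2 ≡ 9^2 = 81 ≡ 81 (mod 91)
9^4 ≡ 81^2 = 6561 ≡ 9 (mod 91)
9^8 ≡ 9^2 = 81 ≡ 81 (mod 91)
9^16 ≡ 81^2 = 6561 ≡ 9 (mod 91)
9^32 ≡ 9^2 = 81 ≡ 81 (mod 91)
45 = 32 + 8 + 4 + 1 in binary powers of 2.
So 9^45 ≡ 81 · 81 · 9 · 9 ≡ 1 (mod 91).
Since 9^d ≡ 1 (mod 91), base 9 does not prove 91 composite.

1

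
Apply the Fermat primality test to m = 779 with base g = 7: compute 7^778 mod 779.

7^1 ≡ 7 (mod 779)
7^2 ≡ 7^2 = 49 ≡ 49 (mod 779)
7^4 ≡ 49^2 = 2401 ≡ 64 (mod 779)
7^8 ≡ 64^2 = 4096 ≡ 201 (mod 779)
7^16 ≡ 201^2 = 40401 ≡ 672 (mod 779)
7^32 ≡ 672^2 = 451584 ≡ 543 (mod 779)
7^64 ≡ 543^2 = 294849 ≡ 387 (mod 779)
7^128 ≡ 387^2 = 149769 ≡ 201 (mod 779)
7^256 ≡ 201^2 = 40401 ≡ 672 (mod 779)
7^512 ≡ 672^2 = 451584 ≡ 543 (mod 779)
778 = 512 + 256 + 8 + 2 in binary powers of 2.
So 7^778 ≡ 543 · 672 · 201 · 49 ≡ 292 (mod 779).
Since 292 ≠ 1, base 7 is a Fermat witness: 779 is composite.

292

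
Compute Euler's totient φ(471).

312

Factor: 471 = 3 · 157.
φ(471) = (3−1) · (157−1) = 2 · 156 = 312.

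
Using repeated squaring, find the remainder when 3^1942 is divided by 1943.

1600

3^1 ≡ 3 (mod 1943)
3^2 ≡ 3^2 = 9 ≡ 9 (mod 1943)
3^4 ≡ 9^2 = 81 ≡ 81 (mod 1943)
3^8 ≡ 81^2 = 6561 ≡ 732 (mod 1943)
3^16 ≡ 732^2 = 535824 ≡ 1499 (mod 1943)
3^32 ≡ 1499^2 = 2247001 ≡ 893 (mod 1943)
3^64 ≡ 893^2 = 797449 ≡ 819 (mod 1943)
3^128 ≡ 819^2 = 670761 ≡ 426 (mod 1943)
3^256 ≡ 426^2 = 181476 ≡ 777 (mod 1943)
3^512 ≡ 777^2 = 603729 ≡ 1399 (mod 1943)
3^1024 ≡ 1399^2 = 1957201 ≡ 600 (mod 1943)
1942 = 1024 + 512 + 256 + 128 + 16 + 4 + 2 in binary powers of 2.
So 3^1942 ≡ 600 · 1399 · 777 · 426 · 1499 · 81 · 9 ≡ 1600 (mod 1943).
Since 1600 ≠ 1, base 3 is a Fermat witness: 1943 is composite.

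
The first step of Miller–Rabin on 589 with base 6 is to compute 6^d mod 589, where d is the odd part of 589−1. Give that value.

216

589 − 1 = 588 = 2^2 · 147, so d = 147.
6^1 ≡ 6 (mod 589)
6^2 ≡ 6^2 = 36 ≡ 36 (mod 589)
6^4 ≡ 36^2 = 1296 ≡ 118 (mod 589)
6^8 ≡ 118^2 = 13924 ≡ 377 (mod 589)
6^16 ≡ 377^2 = 142129 ≡ 180 (mod 589)
6^32 ≡ 180^2 = 32400 ≡ 5 (mod 589)
6^64 ≡ 5^2 = 25 ≡ 25 (mod 589)
6^128 ≡ 25^2 = 625 ≡ 36 (mod 589)
147 = 128 + 16 + 2 + 1 in binary powers of 2.
So 6^147 ≡ 36 · 180 · 36 · 6 ≡ 216 (mod 589).
Squaring chain: 216 → 125; never reaches −1, so base 6 is a Miller–Rabin witness that 589 is composite.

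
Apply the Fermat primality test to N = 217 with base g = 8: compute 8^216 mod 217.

8

8^1 ≡ 8 (mod 217)
8^2 ≡ 8^2 = 64 ≡ 64 (mod 217)
8^4 ≡ 64^2 = 4096 ≡ 190 (mod 217)
8^8 ≡ 190^2 = 36100 ≡ 78 (mod 217)
8^16 ≡ 78^2 = 6084 ≡ 8 (mod 217)
8^32 ≡ 8^2 = 64 ≡ 64 (mod 217)
8^64 ≡ 64^2 = 4096 ≡ 190 (mod 217)
8^128 ≡ 190^2 = 36100 ≡ 78 (mod 217)
216 = 128 + 64 + 16 + 8 in binary powers of 2.
So 8^216 ≡ 78 · 190 · 8 · 78 ≡ 8 (mod 217).
Since 8 ≠ 1, base 8 is a Fermat witness: 217 is composite.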